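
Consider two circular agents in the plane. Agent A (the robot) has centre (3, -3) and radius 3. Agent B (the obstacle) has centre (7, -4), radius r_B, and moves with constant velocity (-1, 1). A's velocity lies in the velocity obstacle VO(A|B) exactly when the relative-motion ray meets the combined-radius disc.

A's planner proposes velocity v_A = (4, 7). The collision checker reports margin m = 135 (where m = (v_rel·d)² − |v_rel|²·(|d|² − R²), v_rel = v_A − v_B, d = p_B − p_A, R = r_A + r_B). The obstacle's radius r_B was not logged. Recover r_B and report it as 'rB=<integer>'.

m = 135
d = (4, -1);  v_rel = (5, 6),  |v_rel|² = 61
v_rel×d = (5)·(-1) − (6)·(4) = -29
since m = R²·61 − (-29)²:  R² = (841 + 135) / 61 = 16
R = √16 = 4  ⇒  r_B = 4 − 3 = 1

rB=1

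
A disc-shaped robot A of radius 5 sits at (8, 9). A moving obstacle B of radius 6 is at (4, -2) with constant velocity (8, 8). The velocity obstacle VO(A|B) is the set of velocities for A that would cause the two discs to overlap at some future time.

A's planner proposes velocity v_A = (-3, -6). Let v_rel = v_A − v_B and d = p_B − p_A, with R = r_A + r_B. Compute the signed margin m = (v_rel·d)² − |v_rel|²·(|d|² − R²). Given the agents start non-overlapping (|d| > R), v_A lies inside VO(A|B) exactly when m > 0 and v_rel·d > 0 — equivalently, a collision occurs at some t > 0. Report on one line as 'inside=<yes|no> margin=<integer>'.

d = (-4, -11),  |d|² = 137;  R = 5+6 = 11,  c = 137−11² = 16
v_rel = (-11, -14),  |v_rel|² = 317;  v_rel·d = (-11)·(-4) + (-14)·(-11) = 198
317·t² − 396·t + 16 = 0  ⇒  m = 198² − 317·16 = 34132
m = 34132 > 0,  v_rel·d = 198 > 0  ⇒  inside

inside=yes margin=34132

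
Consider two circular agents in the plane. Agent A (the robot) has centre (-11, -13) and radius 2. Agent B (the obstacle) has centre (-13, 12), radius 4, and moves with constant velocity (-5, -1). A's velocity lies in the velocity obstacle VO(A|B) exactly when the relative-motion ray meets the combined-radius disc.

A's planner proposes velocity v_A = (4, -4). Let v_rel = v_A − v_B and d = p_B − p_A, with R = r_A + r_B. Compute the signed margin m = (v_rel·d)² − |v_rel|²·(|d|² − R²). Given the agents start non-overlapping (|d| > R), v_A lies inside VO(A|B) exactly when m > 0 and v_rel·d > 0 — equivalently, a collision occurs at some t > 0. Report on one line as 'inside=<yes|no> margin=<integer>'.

d = (-2, 25),  |d|² = 629;  R = 2+4 = 6,  c = 629−6² = 593
v_rel = (9, -3),  |v_rel|² = 90;  v_rel·d = (9)·(-2) + (-3)·(25) = -93
90·t² + 186·t + 593 = 0  ⇒  m = (-93)² − 90·593 = -44721
m = -44721 < 0,  v_rel·d = -93 < 0  ⇒  outside

inside=no margin=-44721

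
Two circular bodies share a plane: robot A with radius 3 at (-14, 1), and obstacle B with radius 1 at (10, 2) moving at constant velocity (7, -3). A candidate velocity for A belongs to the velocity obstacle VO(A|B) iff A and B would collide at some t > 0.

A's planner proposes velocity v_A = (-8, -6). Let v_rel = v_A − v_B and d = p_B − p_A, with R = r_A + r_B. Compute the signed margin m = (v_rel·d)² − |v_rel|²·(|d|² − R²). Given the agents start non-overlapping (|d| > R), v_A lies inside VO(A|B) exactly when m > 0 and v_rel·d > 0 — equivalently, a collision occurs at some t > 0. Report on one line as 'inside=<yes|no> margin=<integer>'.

d = (24, 1),  |d|² = 577;  R = 3+1 = 4,  c = 577−4² = 561
v_rel = (-15, -3),  |v_rel|² = 234;  v_rel·d = (-15)·(24) + (-3)·(1) = -363
234·t² + 726·t + 561 = 0  ⇒  m = (-363)² − 234·561 = 495
m = 495 > 0,  v_rel·d = -363 < 0  ⇒  outside

inside=no margin=495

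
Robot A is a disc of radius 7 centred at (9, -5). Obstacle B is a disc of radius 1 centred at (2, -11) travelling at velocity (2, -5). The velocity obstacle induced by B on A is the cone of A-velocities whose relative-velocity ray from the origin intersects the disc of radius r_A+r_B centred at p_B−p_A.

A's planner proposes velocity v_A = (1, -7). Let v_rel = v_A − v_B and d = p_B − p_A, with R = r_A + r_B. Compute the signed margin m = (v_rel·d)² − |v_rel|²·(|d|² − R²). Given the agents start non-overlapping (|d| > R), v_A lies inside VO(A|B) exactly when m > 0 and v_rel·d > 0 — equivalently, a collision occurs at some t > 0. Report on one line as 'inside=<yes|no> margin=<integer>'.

d = (-7, -6),  |d|² = 85;  R = 7+1 = 8,  c = 85−8² = 21
v_rel = (-1, -2),  |v_rel|² = 5;  v_rel·d = (-1)·(-7) + (-2)·(-6) = 19
5·t² − 38·t + 21 = 0  ⇒  m = 19² − 5·21 = 256
m = 256 > 0,  v_rel·d = 19 > 0  ⇒  inside

inside=yes margin=256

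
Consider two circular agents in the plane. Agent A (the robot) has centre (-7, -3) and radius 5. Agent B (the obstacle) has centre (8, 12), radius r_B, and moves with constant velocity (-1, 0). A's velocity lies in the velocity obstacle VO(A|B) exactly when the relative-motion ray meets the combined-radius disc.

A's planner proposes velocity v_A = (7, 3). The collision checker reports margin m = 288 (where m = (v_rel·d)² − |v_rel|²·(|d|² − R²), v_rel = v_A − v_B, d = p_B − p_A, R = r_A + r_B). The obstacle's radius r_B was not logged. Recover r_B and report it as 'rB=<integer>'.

m = 288
d = (15, 15);  v_rel = (8, 3),  |v_rel|² = 73
v_rel×d = (8)·(15) − (3)·(15) = 75
since m = R²·73 − 75²:  R² = (5625 + 288) / 73 = 81
R = √81 = 9  ⇒  r_B = 9 − 5 = 4

rB=4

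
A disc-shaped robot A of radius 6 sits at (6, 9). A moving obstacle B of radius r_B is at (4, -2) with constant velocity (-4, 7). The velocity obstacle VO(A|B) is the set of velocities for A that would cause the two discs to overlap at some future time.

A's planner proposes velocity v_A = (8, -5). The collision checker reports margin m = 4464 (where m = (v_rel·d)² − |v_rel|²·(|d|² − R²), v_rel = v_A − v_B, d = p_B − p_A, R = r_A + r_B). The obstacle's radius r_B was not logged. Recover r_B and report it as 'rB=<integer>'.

m = 4464
d = (-2, -11);  v_rel = (12, -12),  |v_rel|² = 288
v_rel×d = (12)·(-11) − (-12)·(-2) = -156
since m = R²·288 − (-156)²:  R² = (24336 + 4464) / 288 = 100
R = √100 = 10  ⇒  r_B = 10 − 6 = 4

rB=4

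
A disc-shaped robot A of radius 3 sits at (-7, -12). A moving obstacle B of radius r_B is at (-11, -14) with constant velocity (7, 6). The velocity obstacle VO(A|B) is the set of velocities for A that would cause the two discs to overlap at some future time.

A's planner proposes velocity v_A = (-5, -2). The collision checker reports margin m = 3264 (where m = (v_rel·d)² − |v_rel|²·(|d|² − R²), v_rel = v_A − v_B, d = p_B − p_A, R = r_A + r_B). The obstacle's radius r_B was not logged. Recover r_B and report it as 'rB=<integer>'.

m = 3264
d = (-4, -2);  v_rel = (-12, -8),  |v_rel|² = 208
v_rel×d = (-12)·(-2) − (-8)·(-4) = -8
since m = R²·208 − (-8)²:  R² = (64 + 3264) / 208 = 16
R = √16 = 4  ⇒  r_B = 4 − 3 = 1

rB=1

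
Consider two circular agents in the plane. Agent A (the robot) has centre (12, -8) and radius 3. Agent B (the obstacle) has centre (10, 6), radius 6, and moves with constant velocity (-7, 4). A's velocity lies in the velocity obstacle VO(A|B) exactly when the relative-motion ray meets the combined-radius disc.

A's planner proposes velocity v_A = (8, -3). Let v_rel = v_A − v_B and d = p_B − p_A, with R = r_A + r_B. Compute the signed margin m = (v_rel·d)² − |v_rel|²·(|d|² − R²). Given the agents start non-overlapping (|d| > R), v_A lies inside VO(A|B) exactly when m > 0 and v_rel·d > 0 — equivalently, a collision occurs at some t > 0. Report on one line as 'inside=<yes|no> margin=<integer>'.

d = (-2, 14),  |d|² = 200;  R = 3+6 = 9,  c = 200−9² = 119
v_rel = (15, -7),  |v_rel|² = 274;  v_rel·d = (15)·(-2) + (-7)·(14) = -128
274·t² + 256·t + 119 = 0  ⇒  m = (-128)² − 274·119 = -16222
m = -16222 < 0,  v_rel·d = -128 < 0  ⇒  outside

inside=no margin=-16222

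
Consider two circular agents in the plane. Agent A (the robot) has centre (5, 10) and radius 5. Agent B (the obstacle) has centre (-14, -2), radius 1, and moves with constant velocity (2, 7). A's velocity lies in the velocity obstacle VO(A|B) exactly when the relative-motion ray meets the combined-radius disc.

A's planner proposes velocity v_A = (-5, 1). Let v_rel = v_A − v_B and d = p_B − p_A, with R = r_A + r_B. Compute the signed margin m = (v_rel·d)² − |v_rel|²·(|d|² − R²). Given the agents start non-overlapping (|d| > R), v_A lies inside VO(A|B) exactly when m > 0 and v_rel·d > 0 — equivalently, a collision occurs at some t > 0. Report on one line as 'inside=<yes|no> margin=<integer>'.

d = (-19, -12),  |d|² = 505;  R = 5+1 = 6,  c = 505−6² = 469
v_rel = (-7, -6),  |v_rel|² = 85;  v_rel·d = (-7)·(-19) + (-6)·(-12) = 205
85·t² − 410·t + 469 = 0  ⇒  m = 205² − 85·469 = 2160
m = 2160 > 0,  v_rel·d = 205 > 0  ⇒  inside

inside=yes margin=2160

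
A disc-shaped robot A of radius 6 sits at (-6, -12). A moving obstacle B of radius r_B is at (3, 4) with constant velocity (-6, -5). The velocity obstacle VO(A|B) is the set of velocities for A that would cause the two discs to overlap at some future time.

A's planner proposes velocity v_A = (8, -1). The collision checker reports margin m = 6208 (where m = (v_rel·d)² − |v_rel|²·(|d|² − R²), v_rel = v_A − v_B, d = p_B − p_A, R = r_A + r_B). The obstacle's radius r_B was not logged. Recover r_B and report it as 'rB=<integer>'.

m = 6208
d = (9, 16);  v_rel = (14, 4),  |v_rel|² = 212
v_rel×d = (14)·(16) − (4)·(9) = 188
since m = R²·212 − 188²:  R² = (35344 + 6208) / 212 = 196
R = √196 = 14  ⇒  r_B = 14 − 6 = 8

rB=8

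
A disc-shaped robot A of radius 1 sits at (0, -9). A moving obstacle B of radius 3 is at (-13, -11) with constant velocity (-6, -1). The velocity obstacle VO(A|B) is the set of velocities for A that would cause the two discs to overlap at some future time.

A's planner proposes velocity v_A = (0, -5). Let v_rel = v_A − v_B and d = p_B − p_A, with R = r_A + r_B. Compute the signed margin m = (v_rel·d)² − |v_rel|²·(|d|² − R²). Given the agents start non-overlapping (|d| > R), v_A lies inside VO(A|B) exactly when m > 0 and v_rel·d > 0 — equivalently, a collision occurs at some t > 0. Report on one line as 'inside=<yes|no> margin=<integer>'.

d = (-13, -2),  |d|² = 173;  R = 1+3 = 4,  c = 173−4² = 157
v_rel = (6, -4),  |v_rel|² = 52;  v_rel·d = (6)·(-13) + (-4)·(-2) = -70
52·t² + 140·t + 157 = 0  ⇒  m = (-70)² − 52·157 = -3264
m = -3264 < 0,  v_rel·d = -70 < 0  ⇒  outside

inside=no margin=-3264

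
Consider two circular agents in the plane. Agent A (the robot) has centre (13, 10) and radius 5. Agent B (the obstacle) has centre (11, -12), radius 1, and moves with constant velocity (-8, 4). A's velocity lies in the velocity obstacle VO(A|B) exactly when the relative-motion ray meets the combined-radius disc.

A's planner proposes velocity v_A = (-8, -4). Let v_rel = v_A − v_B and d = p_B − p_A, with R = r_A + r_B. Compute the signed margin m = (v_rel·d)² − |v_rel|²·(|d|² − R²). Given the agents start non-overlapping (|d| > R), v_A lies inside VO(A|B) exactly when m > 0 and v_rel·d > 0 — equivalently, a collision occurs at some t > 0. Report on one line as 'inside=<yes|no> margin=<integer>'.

d = (-2, -22),  |d|² = 488;  R = 5+1 = 6,  c = 488−6² = 452
v_rel = (0, -8),  |v_rel|² = 64;  v_rel·d = (0)·(-2) + (-8)·(-22) = 176
64·t² − 352·t + 452 = 0  ⇒  m = 176² − 64·452 = 2048
m = 2048 > 0,  v_rel·d = 176 > 0  ⇒  inside

inside=yes margin=2048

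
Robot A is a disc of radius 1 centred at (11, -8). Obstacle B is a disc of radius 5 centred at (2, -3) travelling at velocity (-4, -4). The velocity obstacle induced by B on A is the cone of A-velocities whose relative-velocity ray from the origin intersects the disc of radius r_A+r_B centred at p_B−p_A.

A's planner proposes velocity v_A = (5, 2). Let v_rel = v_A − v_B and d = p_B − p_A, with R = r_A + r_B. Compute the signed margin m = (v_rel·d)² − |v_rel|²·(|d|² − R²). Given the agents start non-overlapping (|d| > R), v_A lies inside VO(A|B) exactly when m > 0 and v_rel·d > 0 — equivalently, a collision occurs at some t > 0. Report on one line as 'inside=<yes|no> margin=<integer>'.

d = (-9, 5),  |d|² = 106;  R = 1+5 = 6,  c = 106−6² = 70
v_rel = (9, 6),  |v_rel|² = 117;  v_rel·d = (9)·(-9) + (6)·(5) = -51
117·t² + 102·t + 70 = 0  ⇒  m = (-51)² − 117·70 = -5589
m = -5589 < 0,  v_rel·d = -51 < 0  ⇒  outside

inside=no margin=-5589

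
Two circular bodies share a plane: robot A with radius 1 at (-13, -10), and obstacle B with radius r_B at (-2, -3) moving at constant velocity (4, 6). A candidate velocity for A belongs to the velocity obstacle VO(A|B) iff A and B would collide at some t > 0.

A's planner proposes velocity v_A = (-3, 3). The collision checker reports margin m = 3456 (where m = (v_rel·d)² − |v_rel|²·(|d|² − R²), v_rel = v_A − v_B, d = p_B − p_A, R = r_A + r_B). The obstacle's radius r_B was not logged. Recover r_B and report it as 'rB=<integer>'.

m = 3456
d = (11, 7);  v_rel = (-7, -3),  |v_rel|² = 58
v_rel×d = (-7)·(7) − (-3)·(11) = -16
since m = R²·58 − (-16)²:  R² = (256 + 3456) / 58 = 64
R = √64 = 8  ⇒  r_B = 8 − 1 = 7

rB=7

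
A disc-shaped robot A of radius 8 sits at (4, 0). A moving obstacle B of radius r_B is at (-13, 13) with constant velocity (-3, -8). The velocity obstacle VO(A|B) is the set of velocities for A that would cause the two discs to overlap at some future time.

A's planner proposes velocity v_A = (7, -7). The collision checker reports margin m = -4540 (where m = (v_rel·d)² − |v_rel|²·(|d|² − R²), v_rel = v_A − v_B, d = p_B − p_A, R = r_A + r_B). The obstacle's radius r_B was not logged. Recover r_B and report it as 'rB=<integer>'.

m = -4540
d = (-17, 13);  v_rel = (10, 1),  |v_rel|² = 101
v_rel×d = (10)·(13) − (1)·(-17) = 147
since m = R²·101 − 147²:  R² = (21609 + -4540) / 101 = 169
R = √169 = 13  ⇒  r_B = 13 − 8 = 5

rB=5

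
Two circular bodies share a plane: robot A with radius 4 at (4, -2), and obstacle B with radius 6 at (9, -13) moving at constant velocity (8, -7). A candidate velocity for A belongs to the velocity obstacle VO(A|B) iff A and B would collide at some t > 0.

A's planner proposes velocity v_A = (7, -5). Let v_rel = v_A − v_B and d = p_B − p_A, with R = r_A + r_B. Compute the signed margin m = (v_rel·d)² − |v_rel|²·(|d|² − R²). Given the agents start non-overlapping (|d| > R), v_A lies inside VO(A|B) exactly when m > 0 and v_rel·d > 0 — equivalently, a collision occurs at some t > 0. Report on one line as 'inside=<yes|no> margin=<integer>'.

d = (5, -11),  |d|² = 146;  R = 4+6 = 10,  c = 146−10² = 46
v_rel = (-1, 2),  |v_rel|² = 5;  v_rel·d = (-1)·(5) + (2)·(-11) = -27
5·t² + 54·t + 46 = 0  ⇒  m = (-27)² − 5·46 = 499
m = 499 > 0,  v_rel·d = -27 < 0  ⇒  outside

inside=no margin=499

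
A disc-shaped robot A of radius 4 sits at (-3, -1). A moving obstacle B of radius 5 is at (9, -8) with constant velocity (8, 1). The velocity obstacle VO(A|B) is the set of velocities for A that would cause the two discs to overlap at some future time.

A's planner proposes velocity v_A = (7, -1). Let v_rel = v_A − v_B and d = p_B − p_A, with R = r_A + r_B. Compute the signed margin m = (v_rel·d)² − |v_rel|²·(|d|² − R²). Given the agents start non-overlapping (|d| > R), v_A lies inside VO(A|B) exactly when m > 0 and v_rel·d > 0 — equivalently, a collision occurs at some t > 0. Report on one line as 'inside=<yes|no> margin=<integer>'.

d = (12, -7),  |d|² = 193;  R = 4+5 = 9,  c = 193−9² = 112
v_rel = (-1, -2),  |v_rel|² = 5;  v_rel·d = (-1)·(12) + (-2)·(-7) = 2
5·t² − 4·t + 112 = 0  ⇒  m = 2² − 5·112 = -556
m = -556 < 0,  v_rel·d = 2 > 0  ⇒  outside

inside=no margin=-556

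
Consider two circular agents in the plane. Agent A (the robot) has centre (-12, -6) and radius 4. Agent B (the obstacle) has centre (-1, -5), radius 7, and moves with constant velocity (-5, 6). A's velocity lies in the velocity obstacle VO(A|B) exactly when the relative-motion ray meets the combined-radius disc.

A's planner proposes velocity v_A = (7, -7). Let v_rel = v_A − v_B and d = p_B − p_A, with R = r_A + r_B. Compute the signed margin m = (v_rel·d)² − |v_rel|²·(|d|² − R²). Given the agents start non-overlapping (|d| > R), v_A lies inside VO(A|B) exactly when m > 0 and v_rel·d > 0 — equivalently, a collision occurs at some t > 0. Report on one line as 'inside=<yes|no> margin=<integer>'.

d = (11, 1),  |d|² = 122;  R = 4+7 = 11,  c = 122−11² = 1
v_rel = (12, -13),  |v_rel|² = 313;  v_rel·d = (12)·(11) + (-13)·(1) = 119
313·t² − 238·t + 1 = 0  ⇒  m = 119² − 313·1 = 13848
m = 13848 > 0,  v_rel·d = 119 > 0  ⇒  inside

inside=yes margin=13848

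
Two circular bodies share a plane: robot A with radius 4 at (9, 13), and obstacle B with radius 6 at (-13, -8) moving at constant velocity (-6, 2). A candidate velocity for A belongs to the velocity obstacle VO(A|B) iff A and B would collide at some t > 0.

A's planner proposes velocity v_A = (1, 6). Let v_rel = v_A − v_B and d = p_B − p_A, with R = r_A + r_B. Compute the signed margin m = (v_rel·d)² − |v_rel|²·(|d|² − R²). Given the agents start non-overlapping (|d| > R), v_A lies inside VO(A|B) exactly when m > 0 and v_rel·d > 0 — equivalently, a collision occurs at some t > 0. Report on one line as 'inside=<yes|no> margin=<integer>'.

d = (-22, -21),  |d|² = 925;  R = 4+6 = 10,  c = 925−10² = 825
v_rel = (7, 4),  |v_rel|² = 65;  v_rel·d = (7)·(-22) + (4)·(-21) = -238
65·t² + 476·t + 825 = 0  ⇒  m = (-238)² − 65·825 = 3019
m = 3019 > 0,  v_rel·d = -238 < 0  ⇒  outside

inside=no margin=3019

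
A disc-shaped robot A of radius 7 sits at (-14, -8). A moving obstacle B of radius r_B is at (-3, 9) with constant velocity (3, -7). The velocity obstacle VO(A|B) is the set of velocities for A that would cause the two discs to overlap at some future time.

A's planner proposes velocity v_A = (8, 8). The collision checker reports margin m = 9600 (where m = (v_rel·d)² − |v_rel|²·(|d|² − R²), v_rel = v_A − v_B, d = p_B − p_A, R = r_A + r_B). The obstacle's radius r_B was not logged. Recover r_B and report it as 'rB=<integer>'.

m = 9600
d = (11, 17);  v_rel = (5, 15),  |v_rel|² = 250
v_rel×d = (5)·(17) − (15)·(11) = -80
since m = R²·250 − (-80)²:  R² = (6400 + 9600) / 250 = 64
R = √64 = 8  ⇒  r_B = 8 − 7 = 1

rB=1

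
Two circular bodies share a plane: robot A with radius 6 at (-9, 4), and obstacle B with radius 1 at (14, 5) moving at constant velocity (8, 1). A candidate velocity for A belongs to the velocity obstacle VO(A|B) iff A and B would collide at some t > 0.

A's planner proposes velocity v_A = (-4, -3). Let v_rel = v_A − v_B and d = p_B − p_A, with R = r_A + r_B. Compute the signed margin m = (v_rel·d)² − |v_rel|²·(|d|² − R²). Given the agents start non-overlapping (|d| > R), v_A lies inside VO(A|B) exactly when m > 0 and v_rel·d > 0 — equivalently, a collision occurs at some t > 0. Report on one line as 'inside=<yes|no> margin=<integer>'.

d = (23, 1),  |d|² = 530;  R = 6+1 = 7,  c = 530−7² = 481
v_rel = (-12, -4),  |v_rel|² = 160;  v_rel·d = (-12)·(23) + (-4)·(1) = -280
160·t² + 560·t + 481 = 0  ⇒  m = (-280)² − 160·481 = 1440
m = 1440 > 0,  v_rel·d = -280 < 0  ⇒  outside

inside=no margin=1440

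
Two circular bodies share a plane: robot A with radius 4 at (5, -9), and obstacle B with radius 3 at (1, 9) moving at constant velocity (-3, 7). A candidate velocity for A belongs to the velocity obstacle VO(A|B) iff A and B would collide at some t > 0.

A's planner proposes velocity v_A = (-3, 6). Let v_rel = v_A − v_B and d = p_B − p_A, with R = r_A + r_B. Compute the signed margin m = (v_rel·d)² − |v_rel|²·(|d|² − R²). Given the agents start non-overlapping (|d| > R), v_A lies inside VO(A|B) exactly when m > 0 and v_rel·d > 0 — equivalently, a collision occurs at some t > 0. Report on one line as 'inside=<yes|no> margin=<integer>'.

d = (-4, 18),  |d|² = 340;  R = 4+3 = 7,  c = 340−7² = 291
v_rel = (0, -1),  |v_rel|² = 1;  v_rel·d = (0)·(-4) + (-1)·(18) = -18
1·t² + 36·t + 291 = 0  ⇒  m = (-18)² − 1·291 = 33
m = 33 > 0,  v_rel·d = -18 < 0  ⇒  outside

inside=no margin=33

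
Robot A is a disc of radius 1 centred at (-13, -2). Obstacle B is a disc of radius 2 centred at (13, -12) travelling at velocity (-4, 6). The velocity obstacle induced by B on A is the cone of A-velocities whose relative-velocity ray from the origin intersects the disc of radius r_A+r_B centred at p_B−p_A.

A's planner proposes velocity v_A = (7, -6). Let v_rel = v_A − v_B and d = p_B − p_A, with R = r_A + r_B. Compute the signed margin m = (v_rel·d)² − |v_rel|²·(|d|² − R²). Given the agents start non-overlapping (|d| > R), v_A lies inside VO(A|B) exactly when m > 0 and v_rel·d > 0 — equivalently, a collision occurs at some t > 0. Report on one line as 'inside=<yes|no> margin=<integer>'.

d = (26, -10),  |d|² = 776;  R = 1+2 = 3,  c = 776−3² = 767
v_rel = (11, -12),  |v_rel|² = 265;  v_rel·d = (11)·(26) + (-12)·(-10) = 406
265·t² − 812·t + 767 = 0  ⇒  m = 406² − 265·767 = -38419
m = -38419 < 0,  v_rel·d = 406 > 0  ⇒  outside

inside=no margin=-38419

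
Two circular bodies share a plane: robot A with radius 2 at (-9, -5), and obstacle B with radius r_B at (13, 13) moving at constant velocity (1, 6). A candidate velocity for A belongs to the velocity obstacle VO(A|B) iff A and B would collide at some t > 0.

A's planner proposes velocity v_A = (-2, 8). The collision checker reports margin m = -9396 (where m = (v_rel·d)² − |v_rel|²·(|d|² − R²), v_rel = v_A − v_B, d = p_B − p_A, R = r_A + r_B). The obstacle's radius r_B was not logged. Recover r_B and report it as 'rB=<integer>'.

m = -9396
d = (22, 18);  v_rel = (-3, 2),  |v_rel|² = 13
v_rel×d = (-3)·(18) − (2)·(22) = -98
since m = R²·13 − (-98)²:  R² = (9604 + -9396) / 13 = 16
R = √16 = 4  ⇒  r_B = 4 − 2 = 2

rB=2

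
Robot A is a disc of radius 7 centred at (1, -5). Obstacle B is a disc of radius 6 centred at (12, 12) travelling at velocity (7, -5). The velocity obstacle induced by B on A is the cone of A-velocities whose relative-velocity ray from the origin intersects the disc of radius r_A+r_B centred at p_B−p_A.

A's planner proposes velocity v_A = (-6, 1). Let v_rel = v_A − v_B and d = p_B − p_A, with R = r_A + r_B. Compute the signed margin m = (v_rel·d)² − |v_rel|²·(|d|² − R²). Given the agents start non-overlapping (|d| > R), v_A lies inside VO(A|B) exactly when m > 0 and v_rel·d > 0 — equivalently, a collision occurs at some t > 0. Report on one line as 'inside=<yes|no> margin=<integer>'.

d = (11, 17),  |d|² = 410;  R = 7+6 = 13,  c = 410−13² = 241
v_rel = (-13, 6),  |v_rel|² = 205;  v_rel·d = (-13)·(11) + (6)·(17) = -41
205·t² + 82·t + 241 = 0  ⇒  m = (-41)² − 205·241 = -47724
m = -47724 < 0,  v_rel·d = -41 < 0  ⇒  outside

inside=no margin=-47724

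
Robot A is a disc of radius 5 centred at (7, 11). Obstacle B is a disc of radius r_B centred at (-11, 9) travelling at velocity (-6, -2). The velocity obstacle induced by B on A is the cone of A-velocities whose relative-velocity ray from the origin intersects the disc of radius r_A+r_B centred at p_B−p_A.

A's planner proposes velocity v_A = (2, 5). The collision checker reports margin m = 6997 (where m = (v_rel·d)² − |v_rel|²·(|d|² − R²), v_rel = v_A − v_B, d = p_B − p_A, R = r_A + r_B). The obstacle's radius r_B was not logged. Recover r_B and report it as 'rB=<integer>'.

m = 6997
d = (-18, -2);  v_rel = (8, 7),  |v_rel|² = 113
v_rel×d = (8)·(-2) − (7)·(-18) = 110
since m = R²·113 − 110²:  R² = (12100 + 6997) / 113 = 169
R = √169 = 13  ⇒  r_B = 13 − 5 = 8

rB=8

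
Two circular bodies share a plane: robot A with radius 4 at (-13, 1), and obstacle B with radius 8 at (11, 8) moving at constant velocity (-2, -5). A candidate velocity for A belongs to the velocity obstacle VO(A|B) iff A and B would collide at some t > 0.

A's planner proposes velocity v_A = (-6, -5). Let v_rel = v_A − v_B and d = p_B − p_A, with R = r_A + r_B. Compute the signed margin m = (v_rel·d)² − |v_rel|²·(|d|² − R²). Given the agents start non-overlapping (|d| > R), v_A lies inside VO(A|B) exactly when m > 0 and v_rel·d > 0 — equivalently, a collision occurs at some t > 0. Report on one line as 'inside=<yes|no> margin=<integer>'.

d = (24, 7),  |d|² = 625;  R = 4+8 = 12,  c = 625−12² = 481
v_rel = (-4, 0),  |v_rel|² = 16;  v_rel·d = (-4)·(24) + (0)·(7) = -96
16·t² + 192·t + 481 = 0  ⇒  m = (-96)² − 16·481 = 1520
m = 1520 > 0,  v_rel·d = -96 < 0  ⇒  outside

inside=no margin=1520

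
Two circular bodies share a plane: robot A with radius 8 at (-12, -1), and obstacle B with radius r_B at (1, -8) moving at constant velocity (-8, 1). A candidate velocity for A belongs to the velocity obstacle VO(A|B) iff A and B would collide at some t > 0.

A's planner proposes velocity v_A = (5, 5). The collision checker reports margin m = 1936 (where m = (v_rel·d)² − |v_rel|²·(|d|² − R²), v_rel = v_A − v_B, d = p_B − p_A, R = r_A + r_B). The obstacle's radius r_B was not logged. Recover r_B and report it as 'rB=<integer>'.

m = 1936
d = (13, -7);  v_rel = (13, 4),  |v_rel|² = 185
v_rel×d = (13)·(-7) − (4)·(13) = -143
since m = R²·185 − (-143)²:  R² = (20449 + 1936) / 185 = 121
R = √121 = 11  ⇒  r_B = 11 − 8 = 3

rB=3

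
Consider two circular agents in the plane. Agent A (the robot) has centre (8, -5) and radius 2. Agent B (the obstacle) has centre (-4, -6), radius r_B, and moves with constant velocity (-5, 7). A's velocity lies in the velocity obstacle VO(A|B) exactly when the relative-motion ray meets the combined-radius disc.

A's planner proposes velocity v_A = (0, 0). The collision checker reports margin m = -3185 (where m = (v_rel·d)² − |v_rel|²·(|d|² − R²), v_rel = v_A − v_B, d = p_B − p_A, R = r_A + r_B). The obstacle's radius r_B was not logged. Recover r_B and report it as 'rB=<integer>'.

m = -3185
d = (-12, -1);  v_rel = (5, -7),  |v_rel|² = 74
v_rel×d = (5)·(-1) − (-7)·(-12) = -89
since m = R²·74 − (-89)²:  R² = (7921 + -3185) / 74 = 64
R = √64 = 8  ⇒  r_B = 8 − 2 = 6

rB=6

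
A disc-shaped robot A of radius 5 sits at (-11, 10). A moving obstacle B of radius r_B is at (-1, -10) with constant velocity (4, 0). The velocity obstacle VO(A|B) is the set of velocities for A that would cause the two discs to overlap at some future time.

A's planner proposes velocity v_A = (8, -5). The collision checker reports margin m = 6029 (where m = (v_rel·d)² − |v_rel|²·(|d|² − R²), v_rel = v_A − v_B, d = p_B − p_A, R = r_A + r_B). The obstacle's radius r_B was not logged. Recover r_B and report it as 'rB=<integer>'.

m = 6029
d = (10, -20);  v_rel = (4, -5),  |v_rel|² = 41
v_rel×d = (4)·(-20) − (-5)·(10) = -30
since m = R²·41 − (-30)²:  R² = (900 + 6029) / 41 = 169
R = √169 = 13  ⇒  r_B = 13 − 5 = 8

rB=8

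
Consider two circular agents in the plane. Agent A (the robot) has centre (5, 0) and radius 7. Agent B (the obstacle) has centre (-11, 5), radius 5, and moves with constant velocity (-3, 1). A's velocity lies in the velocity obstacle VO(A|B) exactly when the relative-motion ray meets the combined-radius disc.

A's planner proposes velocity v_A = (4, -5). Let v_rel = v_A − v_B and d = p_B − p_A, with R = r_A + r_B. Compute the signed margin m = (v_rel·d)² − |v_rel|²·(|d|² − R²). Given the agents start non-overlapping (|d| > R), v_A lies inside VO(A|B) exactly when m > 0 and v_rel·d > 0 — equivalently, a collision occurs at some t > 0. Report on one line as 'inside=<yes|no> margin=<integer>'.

d = (-16, 5),  |d|² = 281;  R = 7+5 = 12,  c = 281−12² = 137
v_rel = (7, -6),  |v_rel|² = 85;  v_rel·d = (7)·(-16) + (-6)·(5) = -142
85·t² + 284·t + 137 = 0  ⇒  m = (-142)² − 85·137 = 8519
m = 8519 > 0,  v_rel·d = -142 < 0  ⇒  outside

inside=no margin=8519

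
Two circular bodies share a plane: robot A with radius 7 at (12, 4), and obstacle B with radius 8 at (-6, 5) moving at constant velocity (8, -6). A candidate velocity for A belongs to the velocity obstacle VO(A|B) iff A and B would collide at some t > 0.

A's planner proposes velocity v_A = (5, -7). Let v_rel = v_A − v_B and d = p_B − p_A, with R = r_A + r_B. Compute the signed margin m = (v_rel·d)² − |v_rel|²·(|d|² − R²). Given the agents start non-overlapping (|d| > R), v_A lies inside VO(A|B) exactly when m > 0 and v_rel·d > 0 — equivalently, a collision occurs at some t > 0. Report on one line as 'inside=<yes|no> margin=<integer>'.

d = (-18, 1),  |d|² = 325;  R = 7+8 = 15,  c = 325−15² = 100
v_rel = (-3, -1),  |v_rel|² = 10;  v_rel·d = (-3)·(-18) + (-1)·(1) = 53
10·t² − 106·t + 100 = 0  ⇒  m = 53² − 10·100 = 1809
m = 1809 > 0,  v_rel·d = 53 > 0  ⇒  inside

inside=yes margin=1809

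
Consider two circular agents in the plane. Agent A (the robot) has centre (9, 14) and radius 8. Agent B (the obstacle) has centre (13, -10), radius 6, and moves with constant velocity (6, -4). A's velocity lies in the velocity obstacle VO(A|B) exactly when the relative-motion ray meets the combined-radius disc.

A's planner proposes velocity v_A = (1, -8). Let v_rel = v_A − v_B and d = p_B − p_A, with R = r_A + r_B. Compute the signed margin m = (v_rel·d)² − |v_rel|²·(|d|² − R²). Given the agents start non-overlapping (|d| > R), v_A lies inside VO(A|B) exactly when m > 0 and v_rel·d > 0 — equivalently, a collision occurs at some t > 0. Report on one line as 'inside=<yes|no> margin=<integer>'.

d = (4, -24),  |d|² = 592;  R = 8+6 = 14,  c = 592−14² = 396
v_rel = (-5, -4),  |v_rel|² = 41;  v_rel·d = (-5)·(4) + (-4)·(-24) = 76
41·t² − 152·t + 396 = 0  ⇒  m = 76² − 41·396 = -10460
m = -10460 < 0,  v_rel·d = 76 > 0  ⇒  outside

inside=no margin=-10460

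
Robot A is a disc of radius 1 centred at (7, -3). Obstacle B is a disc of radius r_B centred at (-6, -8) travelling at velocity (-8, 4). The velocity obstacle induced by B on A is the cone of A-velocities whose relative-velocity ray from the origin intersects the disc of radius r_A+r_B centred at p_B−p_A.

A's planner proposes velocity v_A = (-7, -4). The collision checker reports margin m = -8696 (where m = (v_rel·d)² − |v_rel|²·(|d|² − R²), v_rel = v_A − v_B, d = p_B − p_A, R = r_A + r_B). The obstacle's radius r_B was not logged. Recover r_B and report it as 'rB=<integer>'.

m = -8696
d = (-13, -5);  v_rel = (1, -8),  |v_rel|² = 65
v_rel×d = (1)·(-5) − (-8)·(-13) = -109
since m = R²·65 − (-109)²:  R² = (11881 + -8696) / 65 = 49
R = √49 = 7  ⇒  r_B = 7 − 1 = 6

rB=6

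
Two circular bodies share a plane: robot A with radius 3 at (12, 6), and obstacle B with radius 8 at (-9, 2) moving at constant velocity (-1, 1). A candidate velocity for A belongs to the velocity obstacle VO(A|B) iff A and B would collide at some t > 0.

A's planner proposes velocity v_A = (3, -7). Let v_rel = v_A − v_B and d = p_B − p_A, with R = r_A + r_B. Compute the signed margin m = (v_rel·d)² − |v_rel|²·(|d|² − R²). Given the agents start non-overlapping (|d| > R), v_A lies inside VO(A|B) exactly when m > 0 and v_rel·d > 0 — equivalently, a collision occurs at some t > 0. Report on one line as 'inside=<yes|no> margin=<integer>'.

d = (-21, -4),  |d|² = 457;  R = 3+8 = 11,  c = 457−11² = 336
v_rel = (4, -8),  |v_rel|² = 80;  v_rel·d = (4)·(-21) + (-8)·(-4) = -52
80·t² + 104·t + 336 = 0  ⇒  m = (-52)² − 80·336 = -24176
m = -24176 < 0,  v_rel·d = -52 < 0  ⇒  outside

inside=no margin=-24176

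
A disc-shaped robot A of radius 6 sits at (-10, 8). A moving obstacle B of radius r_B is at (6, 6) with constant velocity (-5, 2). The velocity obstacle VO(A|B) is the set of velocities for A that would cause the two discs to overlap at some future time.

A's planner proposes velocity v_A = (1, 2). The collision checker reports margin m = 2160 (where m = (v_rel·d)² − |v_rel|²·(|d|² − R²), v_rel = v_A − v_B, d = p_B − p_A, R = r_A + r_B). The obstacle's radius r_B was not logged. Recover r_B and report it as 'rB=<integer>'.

m = 2160
d = (16, -2);  v_rel = (6, 0),  |v_rel|² = 36
v_rel×d = (6)·(-2) − (0)·(16) = -12
since m = R²·36 − (-12)²:  R² = (144 + 2160) / 36 = 64
R = √64 = 8  ⇒  r_B = 8 − 6 = 2

rB=2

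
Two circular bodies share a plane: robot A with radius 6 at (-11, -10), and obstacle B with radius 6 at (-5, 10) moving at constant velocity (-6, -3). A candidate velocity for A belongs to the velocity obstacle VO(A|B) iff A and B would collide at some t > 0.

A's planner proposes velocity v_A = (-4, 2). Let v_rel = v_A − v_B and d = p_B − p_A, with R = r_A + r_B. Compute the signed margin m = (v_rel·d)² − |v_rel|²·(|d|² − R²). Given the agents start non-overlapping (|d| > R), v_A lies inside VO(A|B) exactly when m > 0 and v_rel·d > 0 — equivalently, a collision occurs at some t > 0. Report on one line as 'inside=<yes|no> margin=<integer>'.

d = (6, 20),  |d|² = 436;  R = 6+6 = 12,  c = 436−12² = 292
v_rel = (2, 5),  |v_rel|² = 29;  v_rel·d = (2)·(6) + (5)·(20) = 112
29·t² − 224·t + 292 = 0  ⇒  m = 112² − 29·292 = 4076
m = 4076 > 0,  v_rel·d = 112 > 0  ⇒  inside

inside=yes margin=4076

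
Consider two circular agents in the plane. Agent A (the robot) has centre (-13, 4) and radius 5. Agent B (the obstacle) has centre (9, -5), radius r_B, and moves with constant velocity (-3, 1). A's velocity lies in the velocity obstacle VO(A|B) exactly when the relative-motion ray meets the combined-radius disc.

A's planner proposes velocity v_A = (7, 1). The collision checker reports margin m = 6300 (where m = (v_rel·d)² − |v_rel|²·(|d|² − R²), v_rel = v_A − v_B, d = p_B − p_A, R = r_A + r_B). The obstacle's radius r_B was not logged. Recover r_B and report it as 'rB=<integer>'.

m = 6300
d = (22, -9);  v_rel = (10, 0),  |v_rel|² = 100
v_rel×d = (10)·(-9) − (0)·(22) = -90
since m = R²·100 − (-90)²:  R² = (8100 + 6300) / 100 = 144
R = √144 = 12  ⇒  r_B = 12 − 5 = 7

rB=7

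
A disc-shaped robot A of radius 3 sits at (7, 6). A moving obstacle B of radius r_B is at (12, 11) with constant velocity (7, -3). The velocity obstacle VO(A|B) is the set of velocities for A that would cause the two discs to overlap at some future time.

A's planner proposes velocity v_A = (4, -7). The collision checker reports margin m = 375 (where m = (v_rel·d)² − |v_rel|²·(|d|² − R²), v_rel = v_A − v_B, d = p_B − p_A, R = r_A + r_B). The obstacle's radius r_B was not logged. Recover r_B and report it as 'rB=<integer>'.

m = 375
d = (5, 5);  v_rel = (-3, -4),  |v_rel|² = 25
v_rel×d = (-3)·(5) − (-4)·(5) = 5
since m = R²·25 − 5²:  R² = (25 + 375) / 25 = 16
R = √16 = 4  ⇒  r_B = 4 − 3 = 1

rB=1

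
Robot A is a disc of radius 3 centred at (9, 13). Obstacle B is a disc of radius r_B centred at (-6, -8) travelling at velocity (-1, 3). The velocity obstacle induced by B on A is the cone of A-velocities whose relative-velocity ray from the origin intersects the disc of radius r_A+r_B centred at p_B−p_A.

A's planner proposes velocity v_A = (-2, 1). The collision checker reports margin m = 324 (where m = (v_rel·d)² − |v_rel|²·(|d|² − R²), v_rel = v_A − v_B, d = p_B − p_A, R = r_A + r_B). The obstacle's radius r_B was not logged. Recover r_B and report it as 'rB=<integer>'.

m = 324
d = (-15, -21);  v_rel = (-1, -2),  |v_rel|² = 5
v_rel×d = (-1)·(-21) − (-2)·(-15) = -9
since m = R²·5 − (-9)²:  R² = (81 + 324) / 5 = 81
R = √81 = 9  ⇒  r_B = 9 − 3 = 6

rB=6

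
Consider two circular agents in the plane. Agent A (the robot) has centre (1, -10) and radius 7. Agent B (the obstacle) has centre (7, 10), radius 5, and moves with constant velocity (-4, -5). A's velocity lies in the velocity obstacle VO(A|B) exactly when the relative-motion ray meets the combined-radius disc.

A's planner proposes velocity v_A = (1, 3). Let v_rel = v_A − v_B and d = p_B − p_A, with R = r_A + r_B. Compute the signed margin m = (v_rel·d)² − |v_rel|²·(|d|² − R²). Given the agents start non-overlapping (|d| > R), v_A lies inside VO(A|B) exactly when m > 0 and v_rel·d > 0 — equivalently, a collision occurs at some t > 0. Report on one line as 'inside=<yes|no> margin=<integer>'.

d = (6, 20),  |d|² = 436;  R = 7+5 = 12,  c = 436−12² = 292
v_rel = (5, 8),  |v_rel|² = 89;  v_rel·d = (5)·(6) + (8)·(20) = 190
89·t² − 380·t + 292 = 0  ⇒  m = 190² − 89·292 = 10112
m = 10112 > 0,  v_rel·d = 190 > 0  ⇒  inside

inside=yes margin=10112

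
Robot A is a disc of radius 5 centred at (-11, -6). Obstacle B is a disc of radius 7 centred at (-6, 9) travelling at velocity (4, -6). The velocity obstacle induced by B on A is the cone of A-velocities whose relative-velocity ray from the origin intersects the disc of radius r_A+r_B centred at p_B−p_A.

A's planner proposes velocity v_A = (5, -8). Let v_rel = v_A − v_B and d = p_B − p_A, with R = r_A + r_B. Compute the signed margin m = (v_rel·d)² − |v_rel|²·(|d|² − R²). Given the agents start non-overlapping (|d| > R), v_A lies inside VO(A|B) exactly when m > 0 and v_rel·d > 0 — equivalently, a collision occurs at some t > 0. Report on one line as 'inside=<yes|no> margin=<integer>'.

d = (5, 15),  |d|² = 250;  R = 5+7 = 12,  c = 250−12² = 106
v_rel = (1, -2),  |v_rel|² = 5;  v_rel·d = (1)·(5) + (-2)·(15) = -25
5·t² + 50·t + 106 = 0  ⇒  m = (-25)² − 5·106 = 95
m = 95 > 0,  v_rel·d = -25 < 0  ⇒  outside

inside=no margin=95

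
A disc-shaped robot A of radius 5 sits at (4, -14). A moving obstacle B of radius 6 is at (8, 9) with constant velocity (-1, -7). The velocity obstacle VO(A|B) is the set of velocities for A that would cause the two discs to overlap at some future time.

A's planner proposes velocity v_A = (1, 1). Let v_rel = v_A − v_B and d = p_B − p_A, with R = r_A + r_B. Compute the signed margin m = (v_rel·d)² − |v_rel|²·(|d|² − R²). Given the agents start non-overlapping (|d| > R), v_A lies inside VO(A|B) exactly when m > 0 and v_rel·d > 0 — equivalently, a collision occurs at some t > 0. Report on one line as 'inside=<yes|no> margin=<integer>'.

d = (4, 23),  |d|² = 545;  R = 5+6 = 11,  c = 545−11² = 424
v_rel = (2, 8),  |v_rel|² = 68;  v_rel·d = (2)·(4) + (8)·(23) = 192
68·t² − 384·t + 424 = 0  ⇒  m = 192² − 68·424 = 8032
m = 8032 > 0,  v_rel·d = 192 > 0  ⇒  inside

inside=yes margin=8032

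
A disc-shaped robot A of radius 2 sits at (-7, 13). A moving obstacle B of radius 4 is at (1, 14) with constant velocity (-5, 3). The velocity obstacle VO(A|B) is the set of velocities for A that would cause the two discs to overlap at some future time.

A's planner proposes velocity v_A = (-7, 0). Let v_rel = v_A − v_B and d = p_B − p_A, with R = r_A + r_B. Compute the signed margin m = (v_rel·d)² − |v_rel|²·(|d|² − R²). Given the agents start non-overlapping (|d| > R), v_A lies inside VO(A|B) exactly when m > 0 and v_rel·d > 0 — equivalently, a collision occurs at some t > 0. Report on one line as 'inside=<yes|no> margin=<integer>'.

d = (8, 1),  |d|² = 65;  R = 2+4 = 6,  c = 65−6² = 29
v_rel = (-2, -3),  |v_rel|² = 13;  v_rel·d = (-2)·(8) + (-3)·(1) = -19
13·t² + 38·t + 29 = 0  ⇒  m = (-19)² − 13·29 = -16
m = -16 < 0,  v_rel·d = -19 < 0  ⇒  outside

inside=no margin=-16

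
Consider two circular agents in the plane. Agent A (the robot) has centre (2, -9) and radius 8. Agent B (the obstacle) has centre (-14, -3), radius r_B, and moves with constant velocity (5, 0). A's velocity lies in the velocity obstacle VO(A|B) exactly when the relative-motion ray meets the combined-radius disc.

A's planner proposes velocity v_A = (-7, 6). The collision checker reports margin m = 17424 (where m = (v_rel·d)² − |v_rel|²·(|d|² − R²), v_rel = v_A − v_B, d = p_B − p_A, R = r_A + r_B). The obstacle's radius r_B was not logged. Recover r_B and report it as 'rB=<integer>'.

m = 17424
d = (-16, 6);  v_rel = (-12, 6),  |v_rel|² = 180
v_rel×d = (-12)·(6) − (6)·(-16) = 24
since m = R²·180 − 24²:  R² = (576 + 17424) / 180 = 100
R = √100 = 10  ⇒  r_B = 10 − 8 = 2

rB=2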